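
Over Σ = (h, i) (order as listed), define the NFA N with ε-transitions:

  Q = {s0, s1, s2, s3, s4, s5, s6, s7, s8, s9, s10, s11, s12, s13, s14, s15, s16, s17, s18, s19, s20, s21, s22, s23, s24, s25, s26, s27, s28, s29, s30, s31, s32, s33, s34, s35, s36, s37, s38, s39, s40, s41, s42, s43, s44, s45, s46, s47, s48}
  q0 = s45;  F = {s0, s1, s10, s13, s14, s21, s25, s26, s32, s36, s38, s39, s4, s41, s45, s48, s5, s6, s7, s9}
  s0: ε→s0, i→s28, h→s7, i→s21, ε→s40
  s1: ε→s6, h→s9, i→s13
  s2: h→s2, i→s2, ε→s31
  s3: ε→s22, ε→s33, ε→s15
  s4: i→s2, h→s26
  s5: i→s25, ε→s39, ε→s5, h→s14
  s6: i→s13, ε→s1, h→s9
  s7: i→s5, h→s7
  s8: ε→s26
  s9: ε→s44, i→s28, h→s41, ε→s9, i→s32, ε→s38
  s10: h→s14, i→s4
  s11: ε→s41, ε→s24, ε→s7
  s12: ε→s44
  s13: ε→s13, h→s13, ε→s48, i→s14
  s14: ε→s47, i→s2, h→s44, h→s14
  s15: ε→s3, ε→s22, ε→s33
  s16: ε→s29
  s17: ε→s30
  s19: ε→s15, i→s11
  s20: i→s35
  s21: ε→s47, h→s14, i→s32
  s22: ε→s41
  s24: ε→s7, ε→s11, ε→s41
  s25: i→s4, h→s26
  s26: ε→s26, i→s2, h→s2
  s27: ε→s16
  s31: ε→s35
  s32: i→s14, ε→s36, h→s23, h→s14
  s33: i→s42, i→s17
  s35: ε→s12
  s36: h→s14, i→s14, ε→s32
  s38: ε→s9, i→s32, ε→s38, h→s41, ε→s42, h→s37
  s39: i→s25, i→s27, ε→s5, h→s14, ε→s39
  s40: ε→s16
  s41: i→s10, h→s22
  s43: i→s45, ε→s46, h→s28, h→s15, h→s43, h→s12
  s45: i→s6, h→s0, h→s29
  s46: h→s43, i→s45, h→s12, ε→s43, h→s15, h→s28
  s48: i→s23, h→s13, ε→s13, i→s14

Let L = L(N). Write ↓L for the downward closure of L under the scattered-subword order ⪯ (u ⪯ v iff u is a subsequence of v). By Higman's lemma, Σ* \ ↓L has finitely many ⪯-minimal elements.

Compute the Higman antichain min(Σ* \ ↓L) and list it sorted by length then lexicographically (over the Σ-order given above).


|Q|=49, |F|=20, |δ|=111 (47 ε).
min D↑ (16 st, q0=0, F={12}): 0:h→1,i→2 1:h→3,i→4 2:h→5,i→6 3:h→3,i→7 4:h→8,i→9 5:h→10,i→9 6:h→6,i→8 7:h→8,i→11 8:h→8,i→12 9:h→8,i→8 10:h→10,i→13 11:h→14,i→15 12:h→12,i→12 13:h→8,i→15 14:h→12,i→12 15:h→14,i→12 [Hopcroft].
'hihi': |S_i|=[35, 32, 21, 9, 5] end={s12,s2,s31,s35,s44} — reject; 4/4 single-dels accept.
'iiii': N↓-sim [35, 31, 20, 10, 5] end={s12,s2,s31,s35,s44} — reject; 4/4 single-dels accept.
'hhiihh': run [35, 32, 23, 17, 11, 6, 5] end={s12,s2,s31,s35,s44} ∉↓L; 6/6 deletions ∈↓L.
3 minimals (antichain).

min(Σ*\↓L) = [hihi, iiii, hhiihh].


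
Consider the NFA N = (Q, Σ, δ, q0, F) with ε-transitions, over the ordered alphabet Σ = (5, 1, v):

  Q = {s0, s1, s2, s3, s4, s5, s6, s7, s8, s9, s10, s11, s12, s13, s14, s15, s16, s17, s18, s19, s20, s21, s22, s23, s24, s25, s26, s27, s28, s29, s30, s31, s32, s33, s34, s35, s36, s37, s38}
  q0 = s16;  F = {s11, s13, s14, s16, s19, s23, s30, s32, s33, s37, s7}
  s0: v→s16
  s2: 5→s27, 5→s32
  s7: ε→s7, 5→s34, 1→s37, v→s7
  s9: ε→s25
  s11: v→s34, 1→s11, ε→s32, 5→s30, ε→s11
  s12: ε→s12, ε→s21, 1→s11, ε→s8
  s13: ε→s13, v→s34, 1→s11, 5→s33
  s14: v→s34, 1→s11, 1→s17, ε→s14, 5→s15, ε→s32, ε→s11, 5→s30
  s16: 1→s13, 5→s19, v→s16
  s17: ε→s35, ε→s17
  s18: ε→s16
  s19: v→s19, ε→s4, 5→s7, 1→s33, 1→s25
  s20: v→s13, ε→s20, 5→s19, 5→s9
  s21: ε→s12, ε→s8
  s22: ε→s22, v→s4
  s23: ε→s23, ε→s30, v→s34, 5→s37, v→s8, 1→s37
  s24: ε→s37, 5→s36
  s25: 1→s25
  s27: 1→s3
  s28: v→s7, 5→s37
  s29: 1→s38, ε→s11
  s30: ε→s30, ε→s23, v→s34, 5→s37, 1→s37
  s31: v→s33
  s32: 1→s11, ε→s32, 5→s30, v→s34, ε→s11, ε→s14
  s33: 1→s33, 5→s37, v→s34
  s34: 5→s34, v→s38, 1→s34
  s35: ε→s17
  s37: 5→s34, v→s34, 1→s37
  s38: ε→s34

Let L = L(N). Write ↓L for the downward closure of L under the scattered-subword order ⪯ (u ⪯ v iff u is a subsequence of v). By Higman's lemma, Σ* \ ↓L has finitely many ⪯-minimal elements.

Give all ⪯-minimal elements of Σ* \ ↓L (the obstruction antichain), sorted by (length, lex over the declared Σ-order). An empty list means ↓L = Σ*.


Antichain: [1v, 555, 11515].

|Q|=39, |F|=11, |δ|=85 (30 ε).
min D↑ (9 st, q0=0, F={6}): 0:5→1,1→2,v→0 1:5→3,1→4,v→1 2:5→4,1→5,v→6 3:5→6,1→7,v→3 4:5→7,1→4,v→6 5:5→8,1→5,v→6 6:5→6,1→6,v→6 7:5→6,1→7,v→6 8:5→7,1→7,v→6.
'1v': |S_i|=[19, 15, 3] end={s34,s38,s8} rej; 2/2 del acc.
'555': N↓-sim [19, 12, 4, 2] end={s34,s38} ∉↓L; 3/3 deletions ∈↓L.
'11515': N↓-sim [19, 15, 14, 7, 3, 2] end={s34,s38} — reject; 5/5 del acc.
3 obstructions.


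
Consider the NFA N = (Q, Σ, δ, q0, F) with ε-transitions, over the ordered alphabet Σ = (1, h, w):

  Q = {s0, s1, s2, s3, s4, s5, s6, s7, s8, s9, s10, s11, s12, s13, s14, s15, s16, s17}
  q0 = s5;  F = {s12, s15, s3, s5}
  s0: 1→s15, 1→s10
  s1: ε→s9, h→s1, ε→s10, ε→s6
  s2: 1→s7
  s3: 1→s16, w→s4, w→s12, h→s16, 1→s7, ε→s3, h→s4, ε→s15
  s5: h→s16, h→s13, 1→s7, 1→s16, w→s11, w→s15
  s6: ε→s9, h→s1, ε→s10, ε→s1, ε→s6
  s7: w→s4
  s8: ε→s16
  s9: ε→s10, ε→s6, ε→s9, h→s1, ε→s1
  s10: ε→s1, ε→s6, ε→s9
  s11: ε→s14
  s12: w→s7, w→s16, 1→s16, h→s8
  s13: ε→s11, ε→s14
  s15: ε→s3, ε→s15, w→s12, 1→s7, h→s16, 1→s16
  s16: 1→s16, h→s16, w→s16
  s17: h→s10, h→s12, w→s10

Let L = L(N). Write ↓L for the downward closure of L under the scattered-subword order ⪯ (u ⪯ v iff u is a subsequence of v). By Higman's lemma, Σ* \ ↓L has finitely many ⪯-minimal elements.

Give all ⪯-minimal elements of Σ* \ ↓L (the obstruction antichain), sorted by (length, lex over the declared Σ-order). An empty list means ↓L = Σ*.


|Q|=18, |F|=4, |δ|=55 (22 ε).
min D↑ (4 st, q0=0, F={1}): 0:1→1,h→1,w→2 1:1→1,h→1,w→1 2:1→1,h→1,w→3 3:1→1,h→1,w→1.
'1': |S_i|=[11, 3] end={s16,s4,s7} — reject; 1/1 del acc.
'h': run [11, 6] end={s11,s13,s14,s16,s4,s8} rej; 1/1 deletions ∈↓L.
'www': N↓-sim [11, 9, 5, 3] end={s16,s4,s7} — reject; 3/3 deletions ∈↓L.
3 minimals (antichain).

Antichain: [1, h, www].


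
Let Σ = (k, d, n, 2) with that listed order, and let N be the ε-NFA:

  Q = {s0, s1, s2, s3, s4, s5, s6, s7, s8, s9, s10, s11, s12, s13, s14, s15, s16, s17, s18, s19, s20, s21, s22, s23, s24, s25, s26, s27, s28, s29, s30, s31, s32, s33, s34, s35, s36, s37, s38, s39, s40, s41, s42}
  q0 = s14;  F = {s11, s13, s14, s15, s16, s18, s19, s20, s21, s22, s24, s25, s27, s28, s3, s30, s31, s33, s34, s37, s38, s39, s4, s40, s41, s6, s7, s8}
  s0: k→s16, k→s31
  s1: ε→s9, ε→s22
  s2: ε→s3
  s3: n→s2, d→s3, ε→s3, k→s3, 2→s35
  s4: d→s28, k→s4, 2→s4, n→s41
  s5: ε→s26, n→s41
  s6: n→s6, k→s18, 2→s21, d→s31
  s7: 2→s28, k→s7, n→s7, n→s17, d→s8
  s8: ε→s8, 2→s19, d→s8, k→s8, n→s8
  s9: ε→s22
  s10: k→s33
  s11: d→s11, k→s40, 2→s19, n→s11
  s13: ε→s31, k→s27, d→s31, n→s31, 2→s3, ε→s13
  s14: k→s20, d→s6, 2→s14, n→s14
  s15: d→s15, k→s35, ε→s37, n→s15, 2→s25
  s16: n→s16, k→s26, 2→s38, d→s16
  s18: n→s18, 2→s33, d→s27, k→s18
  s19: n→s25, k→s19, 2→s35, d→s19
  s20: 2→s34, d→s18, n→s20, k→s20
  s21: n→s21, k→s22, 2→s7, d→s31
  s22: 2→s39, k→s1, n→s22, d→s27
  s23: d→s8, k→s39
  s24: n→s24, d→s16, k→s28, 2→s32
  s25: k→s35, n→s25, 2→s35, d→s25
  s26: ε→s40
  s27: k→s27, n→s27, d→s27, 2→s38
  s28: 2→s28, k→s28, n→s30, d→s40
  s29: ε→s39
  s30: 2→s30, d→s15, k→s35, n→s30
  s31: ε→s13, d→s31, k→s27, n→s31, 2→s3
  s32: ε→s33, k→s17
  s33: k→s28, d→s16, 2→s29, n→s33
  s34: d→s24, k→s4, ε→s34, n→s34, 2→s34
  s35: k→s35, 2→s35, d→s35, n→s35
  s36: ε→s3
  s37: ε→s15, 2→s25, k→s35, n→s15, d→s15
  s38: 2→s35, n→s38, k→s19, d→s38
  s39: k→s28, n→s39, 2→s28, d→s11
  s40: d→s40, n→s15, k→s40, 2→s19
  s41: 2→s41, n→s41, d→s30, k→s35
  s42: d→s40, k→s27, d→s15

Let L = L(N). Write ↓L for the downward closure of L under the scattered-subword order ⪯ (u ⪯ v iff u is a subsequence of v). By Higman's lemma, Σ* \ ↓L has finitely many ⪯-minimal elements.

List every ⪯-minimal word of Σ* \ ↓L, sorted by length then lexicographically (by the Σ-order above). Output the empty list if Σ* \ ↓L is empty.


A = [dd22, k2knk, d222nk].

|Q|=43, |F|=28, |δ|=144 (17 ε).
min D↑ (27 st, q0=0, F={19}): 0:k→1,d→2,n→0,2→0 1:k→1,d→3,n→1,2→4 2:k→3,d→5,n→2,2→6 3:k→3,d→7,n→3,2→8 4:k→9,d→10,n→4,2→4 5:k→7,d→5,n→5,2→11 6:k→12,d→5,n→6,2→13 7:k→7,d→7,n→7,2→14 8:k→15,d→16,n→8,2→17 9:k→9,d→15,n→18,2→9 10:k→15,d→16,n→10,2→8 11:k→11,d→11,n→11,2→19 12:k→12,d→7,n→12,2→17 13:k→13,d→20,n→13,2→15 14:k→21,d→14,n→14,2→19 15:k→15,d→22,n→23,2→15 16:k→22,d→16,n→16,2→14 17:k→15,d→24,n→17,2→15 18:k→19,d→23,n→18,2→18 19:k→19,d→19,n→19,2→19 20:k→20,d→20,n→20,2→21 21:k→21,d→21,n→25,2→19 22:k→22,d→22,n→26,2→21 23:k→19,d→26,n→23,2→23 24:k→22,d→24,n→24,2→21 25:k→19,d→25,n→25,2→19 26:k→19,d→26,n→26,2→25 (ε-aug+det+¬).
'dd22': run [36, 31, 16, 6, 1] end={s35} — reject; 4/4 deletions ∈↓L.
'k2knk': run [36, 31, 21, 12, 6, 1] end={s35} ∉↓L; 5/5 single-dels accept.
'd222nk': |S_i|=[36, 31, 28, 17, 8, 5, 1] end={s35} ∉↓L; 6/6 del acc.
3 minimals (antichain).


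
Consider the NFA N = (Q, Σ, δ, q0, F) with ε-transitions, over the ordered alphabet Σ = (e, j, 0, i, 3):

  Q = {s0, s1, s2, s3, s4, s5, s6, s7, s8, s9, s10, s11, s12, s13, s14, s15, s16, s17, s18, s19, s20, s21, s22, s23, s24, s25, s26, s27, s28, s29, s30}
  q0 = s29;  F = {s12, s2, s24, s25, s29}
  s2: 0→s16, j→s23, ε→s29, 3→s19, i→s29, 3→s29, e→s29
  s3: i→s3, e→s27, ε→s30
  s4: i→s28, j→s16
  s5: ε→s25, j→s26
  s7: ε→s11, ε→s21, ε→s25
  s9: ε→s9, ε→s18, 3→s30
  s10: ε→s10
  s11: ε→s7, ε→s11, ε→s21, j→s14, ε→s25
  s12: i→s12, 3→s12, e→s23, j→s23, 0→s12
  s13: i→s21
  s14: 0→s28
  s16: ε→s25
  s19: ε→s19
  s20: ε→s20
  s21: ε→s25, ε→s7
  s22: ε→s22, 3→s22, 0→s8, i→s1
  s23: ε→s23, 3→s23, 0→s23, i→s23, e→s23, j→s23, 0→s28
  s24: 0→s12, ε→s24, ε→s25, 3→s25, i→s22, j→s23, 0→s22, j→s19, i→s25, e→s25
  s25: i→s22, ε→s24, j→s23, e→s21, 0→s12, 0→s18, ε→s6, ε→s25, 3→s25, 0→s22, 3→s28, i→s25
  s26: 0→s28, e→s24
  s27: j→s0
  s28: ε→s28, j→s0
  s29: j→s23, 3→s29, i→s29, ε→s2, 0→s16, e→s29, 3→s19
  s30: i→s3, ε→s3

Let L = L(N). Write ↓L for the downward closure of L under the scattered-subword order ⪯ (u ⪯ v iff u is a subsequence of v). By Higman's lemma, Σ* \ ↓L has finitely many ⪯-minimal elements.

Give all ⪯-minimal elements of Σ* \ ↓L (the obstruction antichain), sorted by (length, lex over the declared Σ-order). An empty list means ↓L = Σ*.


|Q|=31, |F|=5, |δ|=85 (28 ε).
min D↑ (4 st, q0=0, F={1}): 0:e→0,j→1,0→2,i→0,3→0 1:e→1,j→1,0→1,i→1,3→1 2:e→2,j→1,0→3,i→2,3→2 3:e→1,j→1,0→3,i→3,3→3.
'j': |S_i|=[19, 5] end={s0,s14,s19,s23,s28} rej; 1/1 deletions ∈↓L.
'00e': N↓-sim [19, 17, 8, 3] end={s0,s23,s28} — reject; 3/3 single-dels accept.
2 minimals (antichain).

min(Σ*\↓L) = [j, 00e].


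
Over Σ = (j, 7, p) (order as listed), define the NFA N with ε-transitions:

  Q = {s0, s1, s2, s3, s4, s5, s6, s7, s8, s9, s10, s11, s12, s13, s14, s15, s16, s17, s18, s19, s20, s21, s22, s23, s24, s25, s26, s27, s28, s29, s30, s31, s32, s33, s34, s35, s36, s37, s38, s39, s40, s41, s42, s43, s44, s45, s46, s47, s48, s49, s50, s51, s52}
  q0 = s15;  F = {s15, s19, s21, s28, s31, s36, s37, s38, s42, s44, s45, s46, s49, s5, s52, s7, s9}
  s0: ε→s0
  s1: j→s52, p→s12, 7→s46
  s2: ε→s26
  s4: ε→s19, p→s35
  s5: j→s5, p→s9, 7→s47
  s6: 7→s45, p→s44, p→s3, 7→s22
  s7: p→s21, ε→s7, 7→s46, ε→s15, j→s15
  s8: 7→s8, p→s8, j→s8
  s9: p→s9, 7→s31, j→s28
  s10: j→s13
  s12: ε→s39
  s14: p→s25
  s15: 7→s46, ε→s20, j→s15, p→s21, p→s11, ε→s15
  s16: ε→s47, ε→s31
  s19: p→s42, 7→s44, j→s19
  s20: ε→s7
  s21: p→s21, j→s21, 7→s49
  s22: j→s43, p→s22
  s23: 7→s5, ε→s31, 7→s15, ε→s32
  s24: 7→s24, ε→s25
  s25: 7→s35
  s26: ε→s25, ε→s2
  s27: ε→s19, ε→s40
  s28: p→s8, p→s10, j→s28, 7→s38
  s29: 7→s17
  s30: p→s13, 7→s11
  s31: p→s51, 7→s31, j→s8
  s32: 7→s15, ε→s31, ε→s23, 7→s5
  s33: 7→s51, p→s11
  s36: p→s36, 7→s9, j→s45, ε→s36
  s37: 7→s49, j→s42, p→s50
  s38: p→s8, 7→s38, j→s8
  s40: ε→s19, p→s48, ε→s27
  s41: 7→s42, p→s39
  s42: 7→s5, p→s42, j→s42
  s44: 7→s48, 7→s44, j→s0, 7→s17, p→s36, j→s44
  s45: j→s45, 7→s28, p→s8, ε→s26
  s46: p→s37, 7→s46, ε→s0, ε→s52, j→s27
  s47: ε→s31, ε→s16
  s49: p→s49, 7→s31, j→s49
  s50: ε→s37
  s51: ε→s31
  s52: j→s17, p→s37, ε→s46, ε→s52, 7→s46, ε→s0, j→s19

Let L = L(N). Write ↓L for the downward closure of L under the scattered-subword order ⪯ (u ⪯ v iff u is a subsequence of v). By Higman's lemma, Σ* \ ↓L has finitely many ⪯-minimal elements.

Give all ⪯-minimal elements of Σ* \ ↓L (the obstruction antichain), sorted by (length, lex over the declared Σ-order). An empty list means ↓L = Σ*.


min(Σ*\↓L) = [p77j, 7j7pjp].

|Q|=53, |F|=17, |δ|=119 (33 ε).
min D↑ (16 st, q0=0, F={11}): 0:j→0,7→1,p→2 1:j→3,7→1,p→4 2:j→2,7→5,p→2 3:j→3,7→6,p→7 4:j→7,7→5,p→4 5:j→5,7→8,p→5 6:j→6,7→6,p→9 7:j→7,7→10,p→7 8:j→11,7→8,p→8 9:j→12,7→13,p→9 10:j→10,7→8,p→13 11:j→11,7→11,p→11 12:j→12,7→14,p→11 13:j→14,7→8,p→13 14:j→14,7→15,p→11 15:j→11,7→15,p→11.
'p77j': |S_i|=[35, 24, 13, 6, 1] end={s8} — reject; 4/4 del acc.
'7j7pjp': N↓-sim [35, 30, 26, 21, 14, 10, 3] end={s10,s13,s8} ∉↓L; 6/6 del acc.
2 obstructions.


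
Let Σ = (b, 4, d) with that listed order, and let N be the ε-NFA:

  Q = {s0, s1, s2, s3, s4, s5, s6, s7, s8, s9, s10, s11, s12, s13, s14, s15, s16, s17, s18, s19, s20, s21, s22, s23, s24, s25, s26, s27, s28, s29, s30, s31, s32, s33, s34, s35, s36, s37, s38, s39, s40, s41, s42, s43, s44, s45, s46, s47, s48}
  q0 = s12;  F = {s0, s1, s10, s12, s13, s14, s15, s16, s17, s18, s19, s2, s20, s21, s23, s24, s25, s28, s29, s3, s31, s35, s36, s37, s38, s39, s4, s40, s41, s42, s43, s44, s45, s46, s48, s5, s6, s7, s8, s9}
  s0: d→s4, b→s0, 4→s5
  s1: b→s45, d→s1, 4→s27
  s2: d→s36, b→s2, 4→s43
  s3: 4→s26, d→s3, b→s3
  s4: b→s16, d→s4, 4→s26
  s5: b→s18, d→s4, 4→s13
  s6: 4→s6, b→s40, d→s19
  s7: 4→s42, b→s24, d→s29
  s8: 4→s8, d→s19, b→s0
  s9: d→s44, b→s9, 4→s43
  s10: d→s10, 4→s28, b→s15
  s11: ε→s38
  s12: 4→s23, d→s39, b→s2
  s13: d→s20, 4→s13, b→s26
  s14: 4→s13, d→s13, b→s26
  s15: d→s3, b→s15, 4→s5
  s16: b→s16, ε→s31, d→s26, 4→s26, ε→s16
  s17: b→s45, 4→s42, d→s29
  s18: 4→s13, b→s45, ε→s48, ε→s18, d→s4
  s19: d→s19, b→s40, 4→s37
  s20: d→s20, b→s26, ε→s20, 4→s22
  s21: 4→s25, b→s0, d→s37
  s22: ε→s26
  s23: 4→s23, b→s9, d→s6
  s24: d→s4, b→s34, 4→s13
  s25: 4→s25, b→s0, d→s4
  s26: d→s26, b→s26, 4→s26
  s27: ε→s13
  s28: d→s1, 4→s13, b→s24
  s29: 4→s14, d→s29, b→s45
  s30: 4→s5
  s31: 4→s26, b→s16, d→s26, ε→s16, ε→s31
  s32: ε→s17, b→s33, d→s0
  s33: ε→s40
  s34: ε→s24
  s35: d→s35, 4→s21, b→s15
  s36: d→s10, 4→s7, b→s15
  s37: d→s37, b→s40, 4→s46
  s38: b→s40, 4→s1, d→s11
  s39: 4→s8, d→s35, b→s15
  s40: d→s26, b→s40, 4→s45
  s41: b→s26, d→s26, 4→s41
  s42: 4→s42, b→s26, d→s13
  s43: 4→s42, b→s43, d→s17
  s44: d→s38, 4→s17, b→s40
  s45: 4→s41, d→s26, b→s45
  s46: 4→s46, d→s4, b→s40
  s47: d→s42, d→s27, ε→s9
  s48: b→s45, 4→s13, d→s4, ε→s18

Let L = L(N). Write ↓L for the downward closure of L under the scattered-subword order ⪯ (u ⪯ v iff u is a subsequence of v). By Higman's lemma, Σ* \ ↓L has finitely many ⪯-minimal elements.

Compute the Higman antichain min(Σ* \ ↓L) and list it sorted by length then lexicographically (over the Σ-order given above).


|Q|=49, |F|=40, |δ|=143 (15 ε).
min D↑ (39 st, q0=0, F={22}): 0:b→1,4→2,d→3 1:b→1,4→4,d→5 2:b→6,4→2,d→7 3:b→8,4→9,d→10 4:b→4,4→11,d→12 5:b→8,4→13,d→14 6:b→6,4→4,d→15 7:b→16,4→7,d→17 8:b→8,4→18,d→19 9:b→20,4→9,d→17 10:b→8,4→21,d→10 11:b→22,4→11,d→23 12:b→24,4→11,d→25 13:b→26,4→11,d→25 14:b→8,4→27,d→14 15:b→16,4→12,d→28 16:b→16,4→24,d→22 17:b→16,4→29,d→17 18:b→30,4→23,d→31 19:b→19,4→22,d→19 20:b→20,4→18,d→31 21:b→20,4→32,d→29 22:b→22,4→22,d→22 23:b→22,4→23,d→33 24:b→24,4→34,d→22 25:b→24,4→35,d→25 26:b→26,4→23,d→31 27:b→26,4→23,d→36 28:b→16,4→36,d→28 29:b→16,4→37,d→29 30:b→24,4→23,d→31 31:b→38,4→22,d→31 32:b→20,4→32,d→31 33:b→22,4→22,d→33 34:b→22,4→34,d→22 35:b→22,4→23,d→23 36:b→24,4→23,d→36 37:b→16,4→37,d→31 38:b→38,4→22,d→22 [Hopcroft].
'b44b': |S_i|=[45, 34, 23, 8, 1] end={s26} rej; 4/4 deletions ∈↓L.
'4dbd': run [45, 37, 23, 6, 1] end={s26} rej; 4/4 single-dels accept.
'dbd4': N↓-sim [45, 40, 18, 7, 2] end={s22,s26} — reject; 4/4 del acc.
'b44dd4': run [45, 34, 23, 8, 4, 3, 2] end={s22,s26} rej; 6/6 deletions ∈↓L.
'db4bbd': run [45, 40, 18, 12, 11, 5, 1] end={s26} rej; 6/6 del acc.
'dd44d4': |S_i|=[45, 40, 32, 24, 17, 6, 2] end={s22,s26} — reject; 6/6 del acc.
6 words, ⪯-incomp.

min(Σ*\↓L) = [b44b, 4dbd, dbd4, b44dd4, db4bbd, dd44d4].


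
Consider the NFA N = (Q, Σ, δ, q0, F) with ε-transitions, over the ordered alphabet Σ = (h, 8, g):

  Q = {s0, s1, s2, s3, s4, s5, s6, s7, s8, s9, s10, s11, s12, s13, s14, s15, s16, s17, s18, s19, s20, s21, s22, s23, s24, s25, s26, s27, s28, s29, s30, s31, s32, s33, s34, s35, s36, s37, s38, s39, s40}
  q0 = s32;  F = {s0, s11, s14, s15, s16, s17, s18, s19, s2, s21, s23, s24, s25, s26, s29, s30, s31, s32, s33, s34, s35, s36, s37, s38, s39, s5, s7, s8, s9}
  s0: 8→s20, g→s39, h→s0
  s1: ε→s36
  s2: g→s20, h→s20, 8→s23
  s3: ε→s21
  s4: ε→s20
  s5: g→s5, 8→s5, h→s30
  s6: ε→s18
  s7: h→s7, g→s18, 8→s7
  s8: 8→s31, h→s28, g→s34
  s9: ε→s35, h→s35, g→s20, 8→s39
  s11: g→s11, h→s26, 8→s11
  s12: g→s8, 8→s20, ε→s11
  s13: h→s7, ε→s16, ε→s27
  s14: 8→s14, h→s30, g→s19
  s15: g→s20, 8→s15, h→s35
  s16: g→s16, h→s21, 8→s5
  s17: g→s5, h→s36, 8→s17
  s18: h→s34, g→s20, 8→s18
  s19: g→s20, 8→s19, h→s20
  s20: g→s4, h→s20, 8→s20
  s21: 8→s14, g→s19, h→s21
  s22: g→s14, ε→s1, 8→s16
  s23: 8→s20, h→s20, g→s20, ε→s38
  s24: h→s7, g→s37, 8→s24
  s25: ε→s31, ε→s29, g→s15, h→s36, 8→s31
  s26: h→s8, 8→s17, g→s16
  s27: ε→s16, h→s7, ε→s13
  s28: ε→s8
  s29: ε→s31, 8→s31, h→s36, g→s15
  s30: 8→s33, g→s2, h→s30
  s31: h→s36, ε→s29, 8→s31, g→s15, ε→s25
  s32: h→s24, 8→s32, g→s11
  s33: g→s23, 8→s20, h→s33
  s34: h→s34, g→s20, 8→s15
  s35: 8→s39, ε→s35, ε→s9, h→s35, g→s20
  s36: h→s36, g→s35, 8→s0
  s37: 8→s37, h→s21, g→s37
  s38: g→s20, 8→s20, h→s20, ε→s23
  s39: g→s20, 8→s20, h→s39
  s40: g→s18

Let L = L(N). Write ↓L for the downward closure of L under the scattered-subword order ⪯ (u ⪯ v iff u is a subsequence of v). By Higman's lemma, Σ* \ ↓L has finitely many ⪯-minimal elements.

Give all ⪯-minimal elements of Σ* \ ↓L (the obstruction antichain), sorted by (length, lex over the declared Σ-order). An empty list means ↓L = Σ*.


|Q|=41, |F|=29, |δ|=118 (21 ε).
min D↑ (26 st, q0=0, F={12}): 0:h→1,8→0,g→2 1:h→3,8→1,g→4 2:h→5,8→2,g→2 3:h→3,8→3,g→6 4:h→7,8→4,g→4 5:h→8,8→9,g→10 6:h→11,8→6,g→12 7:h→7,8→13,g→14 8:h→8,8→15,g→11 9:h→16,8→9,g→17 10:h→7,8→17,g→10 11:h→11,8→18,g→12 12:h→12,8→12,g→12 13:h→19,8→13,g→14 14:h→12,8→14,g→12 15:h→16,8→15,g→18 16:h→16,8→20,g→21 17:h→19,8→17,g→17 18:h→21,8→18,g→12 19:h→19,8→22,g→23 20:h→20,8→12,g→24 21:h→21,8→24,g→12 22:h→22,8→12,g→25 23:h→12,8→25,g→12 24:h→24,8→12,g→12 25:h→12,8→12,g→12.
'hhgg': N↓-sim [32, 30, 24, 12, 2] end={s20,s4} — reject; 4/4 del acc.
'hghgh': N↓-sim [32, 30, 19, 15, 6, 2] end={s20,s4} rej; 5/5 deletions ∈↓L.
'gh8h88': |S_i|=[32, 29, 26, 20, 12, 7, 2] end={s20,s4} — reject; 6/6 single-dels accept.
3 minimals (antichain).

min(Σ*\↓L) = [hhgg, hghgh, gh8h88].


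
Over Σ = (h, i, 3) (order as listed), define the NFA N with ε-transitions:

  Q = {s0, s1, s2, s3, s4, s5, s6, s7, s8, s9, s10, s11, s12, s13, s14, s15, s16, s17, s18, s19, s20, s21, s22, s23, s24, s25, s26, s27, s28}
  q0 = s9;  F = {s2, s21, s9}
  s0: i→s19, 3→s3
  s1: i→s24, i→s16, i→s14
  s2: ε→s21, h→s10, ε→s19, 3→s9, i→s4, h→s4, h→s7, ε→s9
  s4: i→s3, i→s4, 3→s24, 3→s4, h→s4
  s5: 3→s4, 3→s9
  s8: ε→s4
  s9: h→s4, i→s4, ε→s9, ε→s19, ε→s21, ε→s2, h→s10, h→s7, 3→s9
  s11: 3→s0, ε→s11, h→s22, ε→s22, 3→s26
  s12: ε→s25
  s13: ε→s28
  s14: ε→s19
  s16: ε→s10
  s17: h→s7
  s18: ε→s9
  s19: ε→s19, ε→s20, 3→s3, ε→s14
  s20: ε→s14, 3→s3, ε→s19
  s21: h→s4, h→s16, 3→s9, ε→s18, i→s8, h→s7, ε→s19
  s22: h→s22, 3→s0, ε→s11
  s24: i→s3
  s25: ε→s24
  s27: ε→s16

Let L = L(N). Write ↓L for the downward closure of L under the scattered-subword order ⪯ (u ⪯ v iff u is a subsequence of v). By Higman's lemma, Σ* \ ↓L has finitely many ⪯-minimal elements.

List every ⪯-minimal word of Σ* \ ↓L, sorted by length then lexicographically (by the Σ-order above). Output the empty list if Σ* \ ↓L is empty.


|Q|=29, |F|=3, |δ|=61 (25 ε).
min D↑ (2 st, q0=0, F={1}): 0:h→1,i→1,3→0 1:h→1,i→1,3→1 (ε-aug+det+¬).
'h': run [14, 6] end={s10,s16,s24,s3,s4,s7} rej; 1/1 del acc.
'i': |S_i|=[14, 4] end={s24,s3,s4,s8} — reject; 1/1 deletions ∈↓L.
2 obstructions.

A = [h, i].


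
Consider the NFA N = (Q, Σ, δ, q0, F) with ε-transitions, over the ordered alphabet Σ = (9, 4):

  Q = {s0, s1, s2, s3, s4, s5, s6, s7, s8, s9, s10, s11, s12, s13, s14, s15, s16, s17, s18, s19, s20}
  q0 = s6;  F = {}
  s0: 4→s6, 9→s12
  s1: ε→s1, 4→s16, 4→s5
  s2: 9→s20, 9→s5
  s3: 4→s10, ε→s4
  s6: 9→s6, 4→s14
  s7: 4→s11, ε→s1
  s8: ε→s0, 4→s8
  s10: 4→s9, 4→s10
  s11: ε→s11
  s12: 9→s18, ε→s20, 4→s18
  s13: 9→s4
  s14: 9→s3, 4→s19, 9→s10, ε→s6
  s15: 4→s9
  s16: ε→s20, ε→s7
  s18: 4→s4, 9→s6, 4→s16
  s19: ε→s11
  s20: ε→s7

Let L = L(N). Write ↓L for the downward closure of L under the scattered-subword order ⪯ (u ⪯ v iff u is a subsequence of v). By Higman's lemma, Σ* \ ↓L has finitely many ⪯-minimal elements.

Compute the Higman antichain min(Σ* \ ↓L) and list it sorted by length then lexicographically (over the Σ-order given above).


Antichain: [ε].

|Q|=21, |F|=0, |δ|=34 (11 ε).
min D↑ (1 st, q0=0, F={0}): 0:9→0,4→0.
ε ∈ L(D↑) ⇒ ↓L = ∅.


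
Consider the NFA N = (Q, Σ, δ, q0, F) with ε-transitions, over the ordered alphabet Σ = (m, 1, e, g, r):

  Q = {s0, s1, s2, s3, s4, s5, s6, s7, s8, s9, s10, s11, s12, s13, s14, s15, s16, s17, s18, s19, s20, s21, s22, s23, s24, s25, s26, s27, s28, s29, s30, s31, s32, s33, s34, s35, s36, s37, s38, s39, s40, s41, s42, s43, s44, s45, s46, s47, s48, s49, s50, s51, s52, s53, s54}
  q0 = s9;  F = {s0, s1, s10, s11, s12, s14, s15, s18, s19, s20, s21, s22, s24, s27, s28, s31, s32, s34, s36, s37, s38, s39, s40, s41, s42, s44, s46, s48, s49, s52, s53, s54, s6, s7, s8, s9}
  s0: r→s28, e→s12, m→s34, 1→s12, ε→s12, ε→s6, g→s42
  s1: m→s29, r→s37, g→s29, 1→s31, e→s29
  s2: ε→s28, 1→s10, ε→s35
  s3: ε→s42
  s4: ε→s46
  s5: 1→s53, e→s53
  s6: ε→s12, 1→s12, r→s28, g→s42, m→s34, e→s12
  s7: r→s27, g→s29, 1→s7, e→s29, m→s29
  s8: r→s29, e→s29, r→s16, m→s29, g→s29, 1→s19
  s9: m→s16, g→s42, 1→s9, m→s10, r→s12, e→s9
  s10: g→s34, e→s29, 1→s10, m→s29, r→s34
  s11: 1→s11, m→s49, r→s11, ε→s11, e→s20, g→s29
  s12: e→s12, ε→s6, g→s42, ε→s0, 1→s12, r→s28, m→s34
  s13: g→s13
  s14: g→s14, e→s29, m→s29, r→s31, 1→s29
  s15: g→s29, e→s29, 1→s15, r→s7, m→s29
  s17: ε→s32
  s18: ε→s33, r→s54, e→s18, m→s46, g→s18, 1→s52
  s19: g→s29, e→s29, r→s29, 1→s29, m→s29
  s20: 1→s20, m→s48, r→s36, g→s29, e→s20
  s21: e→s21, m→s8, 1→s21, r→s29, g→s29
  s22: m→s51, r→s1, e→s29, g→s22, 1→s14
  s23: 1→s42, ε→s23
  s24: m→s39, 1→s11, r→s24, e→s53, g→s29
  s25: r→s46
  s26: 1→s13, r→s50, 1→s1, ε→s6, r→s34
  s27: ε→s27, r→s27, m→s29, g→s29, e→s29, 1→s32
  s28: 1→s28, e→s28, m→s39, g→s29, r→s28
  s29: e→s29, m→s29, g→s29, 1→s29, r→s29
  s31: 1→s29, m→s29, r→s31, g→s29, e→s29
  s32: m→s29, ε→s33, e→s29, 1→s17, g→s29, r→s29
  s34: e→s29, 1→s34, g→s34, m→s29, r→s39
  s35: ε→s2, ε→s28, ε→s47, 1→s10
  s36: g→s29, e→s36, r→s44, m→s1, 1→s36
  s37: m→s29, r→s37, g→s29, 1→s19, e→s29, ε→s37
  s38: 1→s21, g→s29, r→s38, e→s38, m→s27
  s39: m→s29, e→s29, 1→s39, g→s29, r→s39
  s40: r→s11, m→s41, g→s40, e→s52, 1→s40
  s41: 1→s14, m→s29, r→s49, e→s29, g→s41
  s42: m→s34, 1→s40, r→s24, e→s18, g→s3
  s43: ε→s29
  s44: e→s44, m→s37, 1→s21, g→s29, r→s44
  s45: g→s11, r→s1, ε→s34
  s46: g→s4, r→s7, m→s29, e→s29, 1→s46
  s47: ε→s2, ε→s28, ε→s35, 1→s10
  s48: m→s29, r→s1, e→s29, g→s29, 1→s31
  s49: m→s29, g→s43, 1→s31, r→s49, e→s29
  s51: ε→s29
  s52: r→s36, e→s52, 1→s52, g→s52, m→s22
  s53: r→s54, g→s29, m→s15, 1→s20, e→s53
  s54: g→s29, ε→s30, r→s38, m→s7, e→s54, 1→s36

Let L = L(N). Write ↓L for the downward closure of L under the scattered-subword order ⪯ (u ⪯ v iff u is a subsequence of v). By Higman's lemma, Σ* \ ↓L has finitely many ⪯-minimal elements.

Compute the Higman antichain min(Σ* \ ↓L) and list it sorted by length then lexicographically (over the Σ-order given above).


|Q|=55, |F|=36, |δ|=228 (27 ε).
min D↑ (35 st, q0=0, F={4}): 0:m→1,1→0,e→0,g→2,r→3 1:m→4,1→1,e→4,g→5,r→5 2:m→5,1→6,e→7,g→2,r→8 3:m→5,1→3,e→3,g→2,r→9 4:m→4,1→4,e→4,g→4,r→4 5:m→4,1→5,e→4,g→5,r→10 6:m→11,1→6,e→12,g→6,r→13 7:m→14,1→12,e→7,g→7,r→15 8:m→10,1→13,e→16,g→4,r→8 9:m→10,1→9,e→9,g→4,r→9 10:m→4,1→10,e→4,g→4,r→10 11:m→4,1→17,e→4,g→11,r→18 12:m→19,1→12,e→12,g→12,r→20 13:m→18,1→13,e→21,g→4,r→13 14:m→4,1→14,e→4,g→14,r→22 15:m→22,1→20,e→15,g→4,r→23 16:m→24,1→21,e→16,g→4,r→15 17:m→4,1→4,e→4,g→17,r→25 18:m→4,1→25,e→4,g→4,r→18 19:m→4,1→17,e→4,g→19,r→26 20:m→26,1→20,e→20,g→4,r→27 21:m→28,1→21,e→21,g→4,r→20 22:m→4,1→22,e→4,g→4,r→29 23:m→29,1→30,e→23,g→4,r→23 24:m→4,1→24,e→4,g→4,r→22 25:m→4,1→4,e→4,g→4,r→25 26:m→4,1→25,e→4,g→4,r→31 27:m→31,1→30,e→27,g→4,r→27 28:m→4,1→25,e→4,g→4,r→26 29:m→4,1→32,e→4,g→4,r→29 30:m→33,1→30,e→30,g→4,r→4 31:m→4,1→34,e→4,g→4,r→31 32:m→4,1→32,e→4,g→4,r→4 33:m→4,1→34,e→4,g→4,r→4 34:m→4,1→4,e→4,g→4,r→4 (ε-aug+det+¬).
'mm': N↓-sim [45, 25, 2] end={s29,s51} — reject; 2/2 single-dels accept.
'me': run [45, 25, 1] end={s29} rej; 2/2 single-dels accept.
'grg': run [45, 39, 27, 2] end={s29,s43} rej; 3/3 del acc.
'rrg': run [45, 43, 28, 2] end={s29,s43} — reject; 3/3 deletions ∈↓L.
'g1m11': |S_i|=[45, 39, 31, 14, 4, 1] end={s29} ∉↓L; 5/5 del acc.
'gerr1r': N↓-sim [45, 39, 29, 18, 13, 8, 2] end={s16,s29} rej; 6/6 del acc.
6 words, ⪯-incomp.

A = [mm, me, grg, rrg, g1m11, gerr1r].


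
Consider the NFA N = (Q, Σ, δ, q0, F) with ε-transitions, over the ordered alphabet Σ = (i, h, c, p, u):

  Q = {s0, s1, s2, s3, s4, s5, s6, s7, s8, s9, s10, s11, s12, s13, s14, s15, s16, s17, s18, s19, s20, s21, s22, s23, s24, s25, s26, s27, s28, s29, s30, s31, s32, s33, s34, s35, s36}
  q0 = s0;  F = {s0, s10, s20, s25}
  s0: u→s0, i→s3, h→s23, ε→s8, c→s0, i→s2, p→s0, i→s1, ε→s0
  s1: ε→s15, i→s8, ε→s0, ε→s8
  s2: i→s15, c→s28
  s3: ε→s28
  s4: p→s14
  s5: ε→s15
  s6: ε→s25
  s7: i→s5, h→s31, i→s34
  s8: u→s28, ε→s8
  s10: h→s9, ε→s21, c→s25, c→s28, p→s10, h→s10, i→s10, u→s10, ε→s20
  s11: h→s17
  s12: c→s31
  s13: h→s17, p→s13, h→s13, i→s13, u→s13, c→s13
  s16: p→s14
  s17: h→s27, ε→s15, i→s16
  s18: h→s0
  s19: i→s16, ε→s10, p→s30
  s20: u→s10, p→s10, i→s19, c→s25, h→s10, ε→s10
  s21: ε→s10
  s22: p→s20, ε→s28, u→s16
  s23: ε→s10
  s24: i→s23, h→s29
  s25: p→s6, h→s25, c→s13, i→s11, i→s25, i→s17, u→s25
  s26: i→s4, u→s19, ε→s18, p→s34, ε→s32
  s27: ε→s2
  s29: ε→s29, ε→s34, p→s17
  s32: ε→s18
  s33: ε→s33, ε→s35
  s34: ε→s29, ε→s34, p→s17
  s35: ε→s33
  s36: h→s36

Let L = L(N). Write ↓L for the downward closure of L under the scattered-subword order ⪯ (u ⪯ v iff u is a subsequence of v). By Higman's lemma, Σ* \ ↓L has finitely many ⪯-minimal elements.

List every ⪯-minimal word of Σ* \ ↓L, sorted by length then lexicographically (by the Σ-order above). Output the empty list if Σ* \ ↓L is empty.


|Q|=37, |F|=4, |δ|=86 (28 ε).
min D↑ (4 st, q0=0, F={3}): 0:i→0,h→1,c→0,p→0,u→0 1:i→1,h→1,c→2,p→1,u→1 2:i→2,h→2,c→3,p→2,u→2 3:i→3,h→3,c→3,p→3,u→3 [Hopcroft].
'hcc': run [22, 18, 11, 8] end={s13,s14,s15,s16,s17,s2,s27,s28} ∉↓L; 3/3 del acc.
1 obstructions.

Antichain: [hcc].


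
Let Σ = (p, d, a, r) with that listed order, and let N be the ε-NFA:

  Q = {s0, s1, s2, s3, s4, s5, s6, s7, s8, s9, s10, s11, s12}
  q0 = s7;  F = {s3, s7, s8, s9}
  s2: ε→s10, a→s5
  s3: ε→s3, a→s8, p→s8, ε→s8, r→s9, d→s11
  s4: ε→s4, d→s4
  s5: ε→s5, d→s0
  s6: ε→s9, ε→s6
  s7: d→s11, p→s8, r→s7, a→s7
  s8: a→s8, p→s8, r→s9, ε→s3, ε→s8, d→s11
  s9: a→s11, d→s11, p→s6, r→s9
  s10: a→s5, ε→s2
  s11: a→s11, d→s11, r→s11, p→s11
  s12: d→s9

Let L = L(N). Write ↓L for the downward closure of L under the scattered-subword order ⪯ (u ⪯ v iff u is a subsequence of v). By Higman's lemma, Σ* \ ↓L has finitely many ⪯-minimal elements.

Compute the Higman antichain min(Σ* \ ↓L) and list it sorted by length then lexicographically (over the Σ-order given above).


|Q|=13, |F|=4, |δ|=35 (10 ε).
min D↑ (4 st, q0=0, F={2}): 0:p→1,d→2,a→0,r→0 1:p→1,d→2,a→1,r→3 2:p→2,d→2,a→2,r→2 3:p→3,d→2,a→2,r→3 (ε-aug+det+¬).
'd': N↓-sim [6, 1] end={s11} ∉↓L; 1/1 single-dels accept.
'pra': N↓-sim [6, 5, 3, 1] end={s11} — reject; 3/3 deletions ∈↓L.
2 obstructions.

A = [d, pra].


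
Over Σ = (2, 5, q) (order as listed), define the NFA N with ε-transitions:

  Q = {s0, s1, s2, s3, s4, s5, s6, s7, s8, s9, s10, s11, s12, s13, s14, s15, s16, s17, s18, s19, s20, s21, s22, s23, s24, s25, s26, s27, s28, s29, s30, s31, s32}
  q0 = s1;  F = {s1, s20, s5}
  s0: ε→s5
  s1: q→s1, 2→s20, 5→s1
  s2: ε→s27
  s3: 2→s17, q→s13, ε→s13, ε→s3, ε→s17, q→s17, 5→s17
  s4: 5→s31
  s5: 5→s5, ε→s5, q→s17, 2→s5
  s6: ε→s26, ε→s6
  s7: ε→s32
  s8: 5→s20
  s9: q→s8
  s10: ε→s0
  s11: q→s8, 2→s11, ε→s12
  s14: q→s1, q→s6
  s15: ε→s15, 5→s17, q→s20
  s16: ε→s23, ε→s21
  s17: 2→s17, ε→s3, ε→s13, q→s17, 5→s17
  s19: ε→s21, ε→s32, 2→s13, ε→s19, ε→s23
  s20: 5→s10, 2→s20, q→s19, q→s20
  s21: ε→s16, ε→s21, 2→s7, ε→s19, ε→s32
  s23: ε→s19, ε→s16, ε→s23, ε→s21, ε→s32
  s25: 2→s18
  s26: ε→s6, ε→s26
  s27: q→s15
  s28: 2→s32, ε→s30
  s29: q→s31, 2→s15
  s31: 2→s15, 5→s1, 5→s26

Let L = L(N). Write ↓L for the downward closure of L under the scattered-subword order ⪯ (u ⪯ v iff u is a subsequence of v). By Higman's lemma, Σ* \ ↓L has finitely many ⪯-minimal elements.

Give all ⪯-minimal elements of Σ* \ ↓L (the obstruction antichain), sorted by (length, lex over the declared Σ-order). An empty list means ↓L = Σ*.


A = [25q].

|Q|=33, |F|=3, |δ|=68 (32 ε).
min D↑ (4 st, q0=0, F={3}): 0:2→1,5→0,q→0 1:2→1,5→2,q→1 2:2→2,5→2,q→3 3:2→3,5→3,q→3 (ε-aug+det+¬).
'25q': run [14, 13, 6, 3] end={s13,s17,s3} — reject; 3/3 deletions ∈↓L.
1 obstructions.


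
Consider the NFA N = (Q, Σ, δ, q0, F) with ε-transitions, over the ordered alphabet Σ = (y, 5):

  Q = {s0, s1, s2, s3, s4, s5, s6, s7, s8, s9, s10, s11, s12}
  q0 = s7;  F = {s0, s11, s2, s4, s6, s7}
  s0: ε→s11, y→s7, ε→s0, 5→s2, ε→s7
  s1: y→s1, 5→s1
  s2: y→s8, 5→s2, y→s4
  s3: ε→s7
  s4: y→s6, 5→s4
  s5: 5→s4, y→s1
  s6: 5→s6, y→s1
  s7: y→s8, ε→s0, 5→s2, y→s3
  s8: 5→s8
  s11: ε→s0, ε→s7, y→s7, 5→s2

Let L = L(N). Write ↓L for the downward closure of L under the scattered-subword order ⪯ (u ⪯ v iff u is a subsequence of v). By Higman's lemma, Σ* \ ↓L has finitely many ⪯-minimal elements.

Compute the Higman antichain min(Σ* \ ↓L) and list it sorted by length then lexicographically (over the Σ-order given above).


A = [5yyy].

|Q|=13, |F|=6, |δ|=26 (7 ε).
min D↑ (5 st, q0=0, F={4}): 0:y→0,5→1 1:y→2,5→1 2:y→3,5→2 3:y→4,5→3 4:y→4,5→4 (ε-aug+det+¬).
'5yyy': |S_i|=[9, 5, 4, 2, 1] end={s1} rej; 4/4 deletions ∈↓L.
1 minimals (antichain).


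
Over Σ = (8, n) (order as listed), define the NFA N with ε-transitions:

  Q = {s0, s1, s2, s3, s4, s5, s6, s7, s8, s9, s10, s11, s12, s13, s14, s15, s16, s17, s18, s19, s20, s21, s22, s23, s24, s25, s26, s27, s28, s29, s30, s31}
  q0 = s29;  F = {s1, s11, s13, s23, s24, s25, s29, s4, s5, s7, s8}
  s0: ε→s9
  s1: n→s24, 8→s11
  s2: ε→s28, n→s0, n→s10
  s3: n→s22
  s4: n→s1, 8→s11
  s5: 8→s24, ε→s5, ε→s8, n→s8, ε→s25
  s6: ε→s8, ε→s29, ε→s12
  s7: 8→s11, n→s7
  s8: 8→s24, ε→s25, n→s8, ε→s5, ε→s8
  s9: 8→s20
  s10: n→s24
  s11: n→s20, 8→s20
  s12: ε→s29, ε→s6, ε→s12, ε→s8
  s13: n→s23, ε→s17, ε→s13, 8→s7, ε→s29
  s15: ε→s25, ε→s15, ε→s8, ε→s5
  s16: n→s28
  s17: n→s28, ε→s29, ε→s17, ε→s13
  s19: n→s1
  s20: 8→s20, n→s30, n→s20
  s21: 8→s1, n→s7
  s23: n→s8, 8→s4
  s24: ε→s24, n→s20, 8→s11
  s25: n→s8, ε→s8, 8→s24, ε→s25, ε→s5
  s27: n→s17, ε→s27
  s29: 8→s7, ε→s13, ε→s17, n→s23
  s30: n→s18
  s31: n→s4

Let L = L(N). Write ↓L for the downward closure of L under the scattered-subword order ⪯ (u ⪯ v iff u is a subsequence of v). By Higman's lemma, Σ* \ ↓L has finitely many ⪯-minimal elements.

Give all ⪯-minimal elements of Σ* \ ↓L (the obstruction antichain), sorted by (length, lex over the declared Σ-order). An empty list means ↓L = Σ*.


|Q|=32, |F|=11, |δ|=70 (32 ε).
min D↑ (9 st, q0=0, F={6}): 0:8→1,n→2 1:8→3,n→1 2:8→4,n→5 3:8→6,n→6 4:8→3,n→7 5:8→8,n→5 6:8→6,n→6 7:8→3,n→8 8:8→3,n→6 (ε-aug+det+¬).
'888': run [16, 8, 4, 3] end={s18,s20,s30} ∉↓L; 3/3 del acc.
'88n': N↓-sim [16, 8, 4, 3] end={s18,s20,s30} ∉↓L; 3/3 del acc.
'nn8n': N↓-sim [16, 13, 10, 5, 3] end={s18,s20,s30} — reject; 4/4 deletions ∈↓L.
'n8nnn': |S_i|=[16, 13, 7, 6, 5, 3] end={s18,s20,s30} ∉↓L; 5/5 single-dels accept.
4 obstructions.

A = [888, 88n, nn8n, n8nnn].


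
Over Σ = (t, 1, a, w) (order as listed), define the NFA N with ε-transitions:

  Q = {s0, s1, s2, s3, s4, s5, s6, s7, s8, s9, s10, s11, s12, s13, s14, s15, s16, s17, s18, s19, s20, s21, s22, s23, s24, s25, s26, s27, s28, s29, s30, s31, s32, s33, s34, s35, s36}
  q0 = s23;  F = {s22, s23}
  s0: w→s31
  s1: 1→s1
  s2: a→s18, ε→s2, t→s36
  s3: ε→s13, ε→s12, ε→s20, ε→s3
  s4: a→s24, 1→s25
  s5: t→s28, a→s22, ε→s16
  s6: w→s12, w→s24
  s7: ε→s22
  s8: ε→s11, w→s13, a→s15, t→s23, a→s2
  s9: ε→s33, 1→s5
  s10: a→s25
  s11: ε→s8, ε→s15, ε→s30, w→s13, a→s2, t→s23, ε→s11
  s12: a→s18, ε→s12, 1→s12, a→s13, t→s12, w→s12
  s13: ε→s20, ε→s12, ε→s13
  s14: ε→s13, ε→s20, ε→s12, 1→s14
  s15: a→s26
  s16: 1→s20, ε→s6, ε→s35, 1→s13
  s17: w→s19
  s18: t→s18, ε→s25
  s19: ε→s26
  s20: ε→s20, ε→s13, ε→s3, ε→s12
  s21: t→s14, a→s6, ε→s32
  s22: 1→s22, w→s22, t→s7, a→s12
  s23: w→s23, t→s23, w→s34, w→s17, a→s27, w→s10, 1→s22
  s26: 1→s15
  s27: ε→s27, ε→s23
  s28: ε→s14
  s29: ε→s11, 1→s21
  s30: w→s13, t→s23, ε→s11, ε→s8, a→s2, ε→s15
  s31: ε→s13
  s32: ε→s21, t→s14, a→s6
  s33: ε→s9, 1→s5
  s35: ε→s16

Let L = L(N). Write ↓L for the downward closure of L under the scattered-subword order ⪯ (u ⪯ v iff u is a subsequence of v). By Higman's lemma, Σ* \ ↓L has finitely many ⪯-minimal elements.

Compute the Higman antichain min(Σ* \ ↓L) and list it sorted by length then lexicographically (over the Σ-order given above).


min(Σ*\↓L) = [1a].

|Q|=37, |F|=2, |δ|=91 (40 ε).
min D↑ (3 st, q0=0, F={2}): 0:t→0,1→1,a→0,w→0 1:t→1,1→1,a→2,w→1 2:t→2,1→2,a→2,w→2 (ε-aug+det+¬).
'1a': N↓-sim [16, 10, 8] end={s12,s13,s15,s18,s20,s25,s26,s3} rej; 2/2 deletions ∈↓L.
1 obstructions.


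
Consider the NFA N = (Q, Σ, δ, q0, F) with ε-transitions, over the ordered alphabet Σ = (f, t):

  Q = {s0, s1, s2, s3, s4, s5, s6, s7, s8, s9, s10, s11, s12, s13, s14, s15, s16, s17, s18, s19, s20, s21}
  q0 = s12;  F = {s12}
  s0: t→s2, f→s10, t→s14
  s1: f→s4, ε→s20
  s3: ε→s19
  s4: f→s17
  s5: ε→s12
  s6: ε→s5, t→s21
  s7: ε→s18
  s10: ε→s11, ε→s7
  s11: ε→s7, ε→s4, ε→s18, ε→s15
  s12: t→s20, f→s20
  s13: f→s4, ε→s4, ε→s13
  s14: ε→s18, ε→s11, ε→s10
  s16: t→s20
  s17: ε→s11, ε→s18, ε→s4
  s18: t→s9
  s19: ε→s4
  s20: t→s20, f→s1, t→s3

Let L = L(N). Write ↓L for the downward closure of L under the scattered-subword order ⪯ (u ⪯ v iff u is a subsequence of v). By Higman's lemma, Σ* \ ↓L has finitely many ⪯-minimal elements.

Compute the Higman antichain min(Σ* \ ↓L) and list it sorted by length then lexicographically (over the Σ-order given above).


|Q|=22, |F|=1, |δ|=34 (20 ε).
min D↑ (2 st, q0=0, F={1}): 0:f→1,t→1 1:f→1,t→1 [Hopcroft].
'f': |S_i|=[12, 11] end={s1,s11,s15,s17,s18,s19,s20,s3,s4,s7,s9} rej; 1/1 del acc.
't': run [12, 11] end={s1,s11,s15,s17,s18,s19,s20,s3,s4,s7,s9} ∉↓L; 1/1 single-dels accept.
2 obstructions.

Antichain: [f, t].


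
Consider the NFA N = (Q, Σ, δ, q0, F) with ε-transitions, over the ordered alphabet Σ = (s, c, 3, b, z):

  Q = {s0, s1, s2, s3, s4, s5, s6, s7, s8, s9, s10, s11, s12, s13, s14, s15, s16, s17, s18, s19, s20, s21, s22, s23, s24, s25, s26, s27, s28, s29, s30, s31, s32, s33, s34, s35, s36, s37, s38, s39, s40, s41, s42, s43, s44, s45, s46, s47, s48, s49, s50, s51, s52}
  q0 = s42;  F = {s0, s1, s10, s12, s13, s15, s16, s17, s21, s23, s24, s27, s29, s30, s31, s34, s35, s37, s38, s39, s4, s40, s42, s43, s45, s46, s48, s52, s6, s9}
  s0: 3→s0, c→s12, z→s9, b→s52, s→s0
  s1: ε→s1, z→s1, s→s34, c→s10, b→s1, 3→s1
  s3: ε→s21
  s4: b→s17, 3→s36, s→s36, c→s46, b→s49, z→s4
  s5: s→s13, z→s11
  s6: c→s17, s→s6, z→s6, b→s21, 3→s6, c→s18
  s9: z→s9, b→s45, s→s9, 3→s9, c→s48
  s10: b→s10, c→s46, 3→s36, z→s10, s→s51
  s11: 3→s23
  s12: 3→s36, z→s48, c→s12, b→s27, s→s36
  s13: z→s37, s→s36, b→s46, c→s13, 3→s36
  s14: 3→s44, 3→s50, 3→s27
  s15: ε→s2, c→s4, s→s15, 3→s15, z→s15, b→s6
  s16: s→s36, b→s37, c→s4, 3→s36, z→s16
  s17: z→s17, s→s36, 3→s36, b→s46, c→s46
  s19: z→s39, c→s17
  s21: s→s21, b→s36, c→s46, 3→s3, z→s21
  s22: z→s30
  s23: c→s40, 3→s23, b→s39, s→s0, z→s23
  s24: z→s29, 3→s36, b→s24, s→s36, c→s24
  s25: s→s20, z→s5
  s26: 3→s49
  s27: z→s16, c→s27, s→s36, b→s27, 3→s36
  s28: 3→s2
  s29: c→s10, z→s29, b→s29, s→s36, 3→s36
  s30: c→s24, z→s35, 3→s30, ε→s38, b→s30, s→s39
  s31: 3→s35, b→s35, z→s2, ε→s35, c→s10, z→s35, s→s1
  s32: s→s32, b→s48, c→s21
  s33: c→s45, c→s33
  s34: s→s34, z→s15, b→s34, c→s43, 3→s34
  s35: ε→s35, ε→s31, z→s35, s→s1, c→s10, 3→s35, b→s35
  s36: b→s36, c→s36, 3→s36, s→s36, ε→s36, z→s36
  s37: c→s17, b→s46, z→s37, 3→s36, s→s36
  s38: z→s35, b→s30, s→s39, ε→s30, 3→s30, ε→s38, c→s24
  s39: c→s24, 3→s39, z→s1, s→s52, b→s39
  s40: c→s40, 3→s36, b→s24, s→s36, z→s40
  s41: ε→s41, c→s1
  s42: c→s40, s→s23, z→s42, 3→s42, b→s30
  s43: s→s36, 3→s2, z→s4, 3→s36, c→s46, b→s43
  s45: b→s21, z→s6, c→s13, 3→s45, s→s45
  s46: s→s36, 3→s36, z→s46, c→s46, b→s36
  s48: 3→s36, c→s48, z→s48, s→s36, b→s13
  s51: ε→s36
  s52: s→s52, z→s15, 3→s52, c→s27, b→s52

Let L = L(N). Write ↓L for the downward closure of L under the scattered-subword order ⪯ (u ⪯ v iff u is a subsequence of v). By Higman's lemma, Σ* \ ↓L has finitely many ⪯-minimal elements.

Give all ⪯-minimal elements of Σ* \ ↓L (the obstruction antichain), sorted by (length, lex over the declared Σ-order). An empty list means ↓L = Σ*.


min(Σ*\↓L) = [cs, c3, bzccb, sszbbb].

|Q|=53, |F|=30, |δ|=190 (12 ε).
min D↑ (29 st, q0=0, F={6}): 0:s→1,c→2,3→0,b→3,z→0 1:s→4,c→2,3→1,b→5,z→1 2:s→6,c→2,3→6,b→7,z→2 3:s→5,c→7,3→3,b→3,z→8 4:s→4,c→9,3→4,b→10,z→11 5:s→10,c→7,3→5,b→5,z→12 6:s→6,c→6,3→6,b→6,z→6 7:s→6,c→7,3→6,b→7,z→13 8:s→12,c→14,3→8,b→8,z→8 9:s→6,c→9,3→6,b→15,z→16 10:s→10,c→15,3→10,b→10,z→17 11:s→11,c→16,3→11,b→18,z→11 12:s→19,c→14,3→12,b→12,z→12 13:s→6,c→14,3→6,b→13,z→13 14:s→6,c→20,3→6,b→14,z→14 15:s→6,c→15,3→6,b→15,z→21 16:s→6,c→16,3→6,b→22,z→16 17:s→17,c→23,3→17,b→24,z→17 18:s→18,c→22,3→18,b→25,z→24 19:s→19,c→26,3→19,b→19,z→17 20:s→6,c→20,3→6,b→6,z→20 21:s→6,c→23,3→6,b→27,z→21 22:s→6,c→22,3→6,b→20,z→27 23:s→6,c→20,3→6,b→28,z→23 24:s→24,c→28,3→24,b→25,z→24 25:s→25,c→20,3→25,b→6,z→25 26:s→6,c→20,3→6,b→26,z→23 27:s→6,c→28,3→6,b→20,z→27 28:s→6,c→20,3→6,b→20,z→28.
'cs': run [36, 19, 2] end={s36,s51} — reject; 2/2 deletions ∈↓L.
'c3': |S_i|=[36, 19, 2] end={s2,s36} ∉↓L; 2/2 single-dels accept.
'bzccb': run [36, 29, 21, 10, 2, 1] end={s36} — reject; 5/5 del acc.
'sszbbb': run [36, 31, 24, 17, 11, 4, 1] end={s36} ∉↓L; 6/6 del acc.
4 minimals (antichain).
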